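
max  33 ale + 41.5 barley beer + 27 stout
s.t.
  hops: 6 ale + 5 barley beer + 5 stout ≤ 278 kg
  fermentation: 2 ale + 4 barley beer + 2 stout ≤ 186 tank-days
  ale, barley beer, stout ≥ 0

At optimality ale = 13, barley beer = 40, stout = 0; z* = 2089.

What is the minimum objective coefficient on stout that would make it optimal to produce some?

At the optimum: hops uses 278 of 278 (binding); fermentation uses 186 of 186 (binding).
Dual feasibility on the basic columns requires 6·y_hops + 2·y_fermentation = 33, 5·y_hops + 4·y_fermentation = 41.5.
This yields shadow prices y_hops = 3.5, y_fermentation = 6.
stout enters the basis when its profit ≥ yᵀa₃ = 3.5·5 + 6·2 = 29.5.

29.5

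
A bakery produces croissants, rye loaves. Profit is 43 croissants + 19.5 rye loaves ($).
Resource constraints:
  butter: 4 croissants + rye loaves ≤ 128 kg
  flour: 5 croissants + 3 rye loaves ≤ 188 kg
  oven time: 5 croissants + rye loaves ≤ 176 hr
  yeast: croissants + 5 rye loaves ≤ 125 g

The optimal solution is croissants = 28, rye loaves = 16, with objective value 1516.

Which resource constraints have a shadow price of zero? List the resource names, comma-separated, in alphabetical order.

butter: 128/128 (binding)
flour: 188/188 (binding)
oven time: 156/176 (slack 20)
yeast: 108/125 (slack 17)
By complementary slackness, a constraint with positive slack has shadow price 0 → oven time, yeast.

oven time, yeast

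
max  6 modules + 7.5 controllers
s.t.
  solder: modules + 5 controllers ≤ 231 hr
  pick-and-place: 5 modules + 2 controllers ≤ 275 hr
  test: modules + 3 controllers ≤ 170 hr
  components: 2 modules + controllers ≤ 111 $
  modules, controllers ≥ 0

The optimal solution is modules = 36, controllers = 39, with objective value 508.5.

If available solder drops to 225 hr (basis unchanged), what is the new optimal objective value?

502.5

At the optimum: solder uses 231 of 231 (binding); pick-and-place uses 258 of 275 (slack = 17); test uses 153 of 170 (slack = 17); components uses 111 of 111 (binding).
Slack constraints have shadow price 0 (complementary slackness).
The binding rows give the dual system: 1·y_solder + 2·y_components = 6 and 5·y_solder + 1·y_components = 7.5.
Solving: y_solder = 1, y_components = 2.5.
Δz = y_solder·Δb = 1 × (-6) = -6, so new z* = 508.5 − 6 = 502.5.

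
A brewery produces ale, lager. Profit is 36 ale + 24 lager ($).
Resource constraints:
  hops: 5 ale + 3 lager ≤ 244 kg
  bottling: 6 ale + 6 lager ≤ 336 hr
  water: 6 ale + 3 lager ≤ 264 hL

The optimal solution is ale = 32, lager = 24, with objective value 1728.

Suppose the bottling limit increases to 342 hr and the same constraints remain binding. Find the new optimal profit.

1740

Binding: bottling and water. Non-binding: hops (12 unused).
Since hops is not tight, its dual is 0.
The binding rows give the dual system: 6·y_bottling + 6·y_water = 36 and 6·y_bottling + 3·y_water = 24.
Solving: y_bottling = 2, y_water = 4.
Δz = y_bottling·Δb = 2 × (6) = 12, so new z* = 1728 + 12 = 1740.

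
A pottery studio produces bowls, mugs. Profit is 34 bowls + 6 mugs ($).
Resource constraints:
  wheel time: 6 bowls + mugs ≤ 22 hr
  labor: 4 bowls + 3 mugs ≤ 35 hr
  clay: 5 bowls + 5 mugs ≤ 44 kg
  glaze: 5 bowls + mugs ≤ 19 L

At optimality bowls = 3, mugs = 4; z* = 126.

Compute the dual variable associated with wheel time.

Check each constraint at x*: wheel time 22/22 (tight); labor 24/35 (slack 11); clay 35/44 (slack 9); glaze 19/19 (tight).
Since labor, clay are not tight, their duals are 0.
From A_Bᵀ y = c: 6·y_wheel time + 5·y_glaze = 34; 1·y_wheel time + 1·y_glaze = 6.
→ y_wheel time = 4 and y_glaze = 2.
Shadow price of wheel time = 4.

4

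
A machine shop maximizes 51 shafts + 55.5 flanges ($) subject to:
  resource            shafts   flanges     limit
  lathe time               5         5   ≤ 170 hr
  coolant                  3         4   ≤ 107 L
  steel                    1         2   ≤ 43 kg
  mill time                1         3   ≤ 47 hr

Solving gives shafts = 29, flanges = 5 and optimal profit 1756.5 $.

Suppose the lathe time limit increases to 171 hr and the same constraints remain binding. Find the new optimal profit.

1764

Check each constraint at x*: lathe time 170/170 (tight); coolant 107/107 (tight); steel 39/43 (slack 4); mill time 44/47 (slack 3).
By complementary slackness, y = 0 for the non-binding constraints.
Dual feasibility on the basic columns requires 5·y_lathe time + 3·y_coolant = 51, 5·y_lathe time + 4·y_coolant = 55.5.
This yields shadow prices y_lathe time = 7.5, y_coolant = 4.5.
Δz = y_lathe time·Δb = 7.5 × (1) = 7.5, so new z* = 1756.5 + 7.5 = 1764.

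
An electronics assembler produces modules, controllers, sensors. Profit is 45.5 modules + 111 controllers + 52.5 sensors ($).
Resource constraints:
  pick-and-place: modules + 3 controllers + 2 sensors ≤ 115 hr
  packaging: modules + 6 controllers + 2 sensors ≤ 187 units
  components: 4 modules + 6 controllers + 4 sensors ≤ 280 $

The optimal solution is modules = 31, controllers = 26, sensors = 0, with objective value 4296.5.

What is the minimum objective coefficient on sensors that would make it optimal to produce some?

55

At the optimum: pick-and-place uses 109 of 115 (slack = 6); packaging uses 187 of 187 (binding); components uses 280 of 280 (binding).
Slack constraints have shadow price 0 (complementary slackness).
The binding rows give the dual system: 1·y_packaging + 4·y_components = 45.5 and 6·y_packaging + 6·y_components = 111.
→ y_packaging = 9.5 and y_components = 9.
sensors enters the basis when its profit ≥ yᵀa₃ = 9.5·2 + 9·4 = 55.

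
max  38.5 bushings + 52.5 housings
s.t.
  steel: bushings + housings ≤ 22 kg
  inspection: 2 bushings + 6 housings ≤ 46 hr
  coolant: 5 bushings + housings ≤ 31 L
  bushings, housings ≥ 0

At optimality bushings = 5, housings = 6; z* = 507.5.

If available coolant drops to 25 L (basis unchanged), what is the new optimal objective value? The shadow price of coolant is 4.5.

Δb = -6, so new z* = 507.5 + (4.5)·(-6) = 507.5 − 27 = 480.5.

480.5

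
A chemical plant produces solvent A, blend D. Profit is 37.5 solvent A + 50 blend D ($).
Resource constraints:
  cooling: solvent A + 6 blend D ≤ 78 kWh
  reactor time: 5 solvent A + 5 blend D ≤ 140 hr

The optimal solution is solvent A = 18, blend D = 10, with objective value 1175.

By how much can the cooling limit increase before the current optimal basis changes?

Binding constraints: cooling, reactor time. The basis is B = [[1,6],[5,5]] with det -25.
Per unit increase in cooling, x* moves by d = (-0.2, 0.2).
The basis stays optimal until solvent A reaches 0; allowable increase = 90 kWh.

90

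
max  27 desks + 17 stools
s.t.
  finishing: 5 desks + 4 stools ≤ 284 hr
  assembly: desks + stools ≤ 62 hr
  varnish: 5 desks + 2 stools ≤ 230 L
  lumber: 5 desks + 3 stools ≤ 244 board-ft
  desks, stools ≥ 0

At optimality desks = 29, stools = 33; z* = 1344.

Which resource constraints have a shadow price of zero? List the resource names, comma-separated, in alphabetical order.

finishing, varnish

finishing: 277/284 (slack 7)
assembly: 62/62 (binding)
varnish: 211/230 (slack 19)
lumber: 244/244 (binding)
By complementary slackness, a constraint with positive slack has shadow price 0 → finishing, varnish.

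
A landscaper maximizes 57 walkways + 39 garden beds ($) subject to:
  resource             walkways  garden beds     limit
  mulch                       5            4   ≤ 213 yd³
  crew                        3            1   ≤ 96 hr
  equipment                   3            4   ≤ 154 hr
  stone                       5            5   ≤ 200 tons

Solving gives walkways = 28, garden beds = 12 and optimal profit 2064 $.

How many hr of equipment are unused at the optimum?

equipment used = 3·28 + 4·12 = 132; slack = 154 − 132 = 22.

22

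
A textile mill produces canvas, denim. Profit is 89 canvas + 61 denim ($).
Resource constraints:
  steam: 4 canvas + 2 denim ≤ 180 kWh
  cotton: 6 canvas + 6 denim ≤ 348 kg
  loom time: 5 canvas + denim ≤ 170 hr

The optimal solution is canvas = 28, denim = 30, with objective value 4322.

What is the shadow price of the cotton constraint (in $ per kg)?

Binding: cotton and loom time. Non-binding: steam (8 unused).
Since steam is not tight, its dual is 0.
Dual feasibility on the basic columns requires 6·y_cotton + 5·y_loom time = 89, 6·y_cotton + 1·y_loom time = 61.
→ y_cotton = 9 and y_loom time = 7.
Shadow price of cotton = 9.

9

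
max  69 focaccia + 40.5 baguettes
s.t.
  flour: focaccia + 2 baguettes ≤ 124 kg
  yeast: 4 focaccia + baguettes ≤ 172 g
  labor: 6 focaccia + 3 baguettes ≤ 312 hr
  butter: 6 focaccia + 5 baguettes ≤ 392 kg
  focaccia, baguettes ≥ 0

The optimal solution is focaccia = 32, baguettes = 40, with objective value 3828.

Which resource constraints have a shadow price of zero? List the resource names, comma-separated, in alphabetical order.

flour, yeast

flour: 112/124 (slack 12)
yeast: 168/172 (slack 4)
labor: 312/312 (binding)
butter: 392/392 (binding)
By complementary slackness, a constraint with positive slack has shadow price 0 → flour, yeast.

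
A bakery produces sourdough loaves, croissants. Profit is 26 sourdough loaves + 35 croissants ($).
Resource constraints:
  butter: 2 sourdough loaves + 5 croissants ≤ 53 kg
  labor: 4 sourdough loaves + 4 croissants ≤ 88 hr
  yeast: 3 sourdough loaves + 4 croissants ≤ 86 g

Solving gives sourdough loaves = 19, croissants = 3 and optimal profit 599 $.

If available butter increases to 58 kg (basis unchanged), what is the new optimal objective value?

614

At the optimum: butter uses 53 of 53 (binding); labor uses 88 of 88 (binding); yeast uses 69 of 86 (slack = 17).
Slack constraints have shadow price 0 (complementary slackness).
From A_Bᵀ y = c: 2·y_butter + 4·y_labor = 26; 5·y_butter + 4·y_labor = 35.
Solving: y_butter = 3, y_labor = 5.
Δz = y_butter·Δb = 3 × (5) = 15, so new z* = 599 + 15 = 614.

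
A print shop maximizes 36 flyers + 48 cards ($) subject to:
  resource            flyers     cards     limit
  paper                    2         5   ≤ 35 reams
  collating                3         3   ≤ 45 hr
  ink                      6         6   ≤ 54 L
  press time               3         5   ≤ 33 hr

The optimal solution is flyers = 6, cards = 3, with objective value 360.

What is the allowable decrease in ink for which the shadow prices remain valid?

Binding constraints: ink, press time. The basis is B = [[6,6],[3,5]] with det 12.
Per unit decrease in ink, x* moves by d = (-0.4167, 0.25).
The basis stays optimal until flyers reaches 0; allowable decrease = 14.4 L.

14.4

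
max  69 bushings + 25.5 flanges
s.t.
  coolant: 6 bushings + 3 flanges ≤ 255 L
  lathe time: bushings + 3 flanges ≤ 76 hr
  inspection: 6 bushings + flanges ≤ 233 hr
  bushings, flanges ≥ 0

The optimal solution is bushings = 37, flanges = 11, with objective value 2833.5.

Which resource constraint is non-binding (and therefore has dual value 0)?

coolant: 255/255 (binding)
lathe time: 70/76 (slack 6)
inspection: 233/233 (binding)
By complementary slackness, a constraint with positive slack has shadow price 0 → lathe time.

lathe time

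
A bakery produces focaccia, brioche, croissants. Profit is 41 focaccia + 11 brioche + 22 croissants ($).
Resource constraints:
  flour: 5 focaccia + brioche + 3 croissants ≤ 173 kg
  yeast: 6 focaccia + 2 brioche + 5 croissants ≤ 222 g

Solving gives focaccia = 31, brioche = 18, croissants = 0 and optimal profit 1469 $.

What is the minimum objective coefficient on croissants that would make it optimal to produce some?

Check each constraint at x*: flour 173/173 (tight); yeast 222/222 (tight).
Dual feasibility on the basic columns requires 5·y_flour + 6·y_yeast = 41, 1·y_flour + 2·y_yeast = 11.
→ y_flour = 4 and y_yeast = 3.5.
croissants enters the basis when its profit ≥ yᵀa₃ = 4·3 + 3.5·5 = 29.5.

29.5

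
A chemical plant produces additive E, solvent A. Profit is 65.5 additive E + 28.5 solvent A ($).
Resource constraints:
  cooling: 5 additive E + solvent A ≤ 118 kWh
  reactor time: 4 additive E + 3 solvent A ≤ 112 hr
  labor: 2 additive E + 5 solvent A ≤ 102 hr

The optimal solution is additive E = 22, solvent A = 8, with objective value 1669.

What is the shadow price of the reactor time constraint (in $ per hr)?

7

At the optimum: cooling uses 118 of 118 (binding); reactor time uses 112 of 112 (binding); labor uses 84 of 102 (slack = 18).
Since labor is not tight, its dual is 0.
From A_Bᵀ y = c: 5·y_cooling + 4·y_reactor time = 65.5; 1·y_cooling + 3·y_reactor time = 28.5.
This yields shadow prices y_cooling = 7.5, y_reactor time = 7.
Shadow price of reactor time = 7.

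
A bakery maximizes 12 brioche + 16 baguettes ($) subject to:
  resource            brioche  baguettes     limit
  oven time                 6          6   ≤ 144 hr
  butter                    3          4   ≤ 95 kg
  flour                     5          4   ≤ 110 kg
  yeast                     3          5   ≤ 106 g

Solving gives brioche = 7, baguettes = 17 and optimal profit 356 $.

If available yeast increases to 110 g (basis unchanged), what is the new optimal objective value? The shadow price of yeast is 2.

Δb = 4, so new z* = 356 + (2)·(4) = 356 + 8 = 364.

364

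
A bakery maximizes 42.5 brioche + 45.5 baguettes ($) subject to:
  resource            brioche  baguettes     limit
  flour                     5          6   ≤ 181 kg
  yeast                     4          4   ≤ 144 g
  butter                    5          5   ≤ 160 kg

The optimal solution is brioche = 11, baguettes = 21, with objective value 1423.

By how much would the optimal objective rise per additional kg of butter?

5.5

Check each constraint at x*: flour 181/181 (tight); yeast 128/144 (slack 16); butter 160/160 (tight).
Since yeast is not tight, its dual is 0.
From A_Bᵀ y = c: 5·y_flour + 5·y_butter = 42.5; 6·y_flour + 5·y_butter = 45.5.
→ y_flour = 3 and y_butter = 5.5.
Shadow price of butter = 5.5.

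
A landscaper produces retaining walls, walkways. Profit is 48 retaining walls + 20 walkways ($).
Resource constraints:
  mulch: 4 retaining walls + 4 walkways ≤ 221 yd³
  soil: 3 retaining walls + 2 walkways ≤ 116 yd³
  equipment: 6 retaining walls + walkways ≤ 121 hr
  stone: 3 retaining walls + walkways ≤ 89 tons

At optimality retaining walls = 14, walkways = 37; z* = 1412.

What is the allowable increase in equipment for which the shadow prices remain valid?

Binding constraints: soil, equipment. The basis is B = [[3,2],[6,1]] with det -9.
Per unit increase in equipment, x* moves by d = (0.2222, -0.3333).
The basis stays optimal until stone becomes binding; allowable increase = 30 hr.

30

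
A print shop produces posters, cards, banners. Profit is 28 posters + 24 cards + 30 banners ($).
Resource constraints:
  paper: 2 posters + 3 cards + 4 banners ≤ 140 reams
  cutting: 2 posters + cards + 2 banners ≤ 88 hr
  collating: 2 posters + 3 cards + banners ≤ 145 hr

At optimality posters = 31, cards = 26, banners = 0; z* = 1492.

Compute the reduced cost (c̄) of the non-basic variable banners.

-8

Binding: paper and cutting. Non-binding: collating (5 unused).
Slack constraints have shadow price 0 (complementary slackness).
The binding rows give the dual system: 2·y_paper + 2·y_cutting = 28 and 3·y_paper + 1·y_cutting = 24.
→ y_paper = 5 and y_cutting = 9.
Reduced cost of banners: c₃ − yᵀa₃ = 30 − (5·4 + 9·2) = 30 − 38 = -8.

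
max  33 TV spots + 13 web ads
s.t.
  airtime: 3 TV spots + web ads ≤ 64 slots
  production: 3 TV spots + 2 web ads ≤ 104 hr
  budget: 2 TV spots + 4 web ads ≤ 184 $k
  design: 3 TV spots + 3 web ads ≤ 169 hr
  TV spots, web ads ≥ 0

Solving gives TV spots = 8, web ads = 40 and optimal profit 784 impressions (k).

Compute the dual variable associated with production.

2

Binding: airtime and production. Non-binding: budget (8 unused), design (25 unused).
Slack constraints have shadow price 0 (complementary slackness).
Dual feasibility on the basic columns requires 3·y_airtime + 3·y_production = 33, 1·y_airtime + 2·y_production = 13.
This yields shadow prices y_airtime = 9, y_production = 2.
Shadow price of production = 2.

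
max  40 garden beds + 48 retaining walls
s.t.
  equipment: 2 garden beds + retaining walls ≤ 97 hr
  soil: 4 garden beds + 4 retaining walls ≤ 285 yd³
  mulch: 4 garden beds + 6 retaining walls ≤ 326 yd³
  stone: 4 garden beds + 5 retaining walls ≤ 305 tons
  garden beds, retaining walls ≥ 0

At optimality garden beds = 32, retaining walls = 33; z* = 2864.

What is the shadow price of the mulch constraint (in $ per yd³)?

Check each constraint at x*: equipment 97/97 (tight); soil 260/285 (slack 25); mulch 326/326 (tight); stone 293/305 (slack 12).
Slack constraints have shadow price 0 (complementary slackness).
Dual feasibility on the basic columns requires 2·y_equipment + 4·y_mulch = 40, 1·y_equipment + 6·y_mulch = 48.
Solving: y_equipment = 6, y_mulch = 7.
Shadow price of mulch = 7.

7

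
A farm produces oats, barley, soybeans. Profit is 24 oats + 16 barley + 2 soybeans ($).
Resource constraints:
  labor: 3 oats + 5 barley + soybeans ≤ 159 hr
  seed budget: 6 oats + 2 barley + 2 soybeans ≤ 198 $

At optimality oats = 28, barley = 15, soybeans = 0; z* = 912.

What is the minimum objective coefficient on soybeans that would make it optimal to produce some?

8

Both labor and seed budget are binding at x*.
The binding rows give the dual system: 3·y_labor + 6·y_seed budget = 24 and 5·y_labor + 2·y_seed budget = 16.
→ y_labor = 2 and y_seed budget = 3.
soybeans enters the basis when its profit ≥ yᵀa₃ = 2·1 + 3·2 = 8.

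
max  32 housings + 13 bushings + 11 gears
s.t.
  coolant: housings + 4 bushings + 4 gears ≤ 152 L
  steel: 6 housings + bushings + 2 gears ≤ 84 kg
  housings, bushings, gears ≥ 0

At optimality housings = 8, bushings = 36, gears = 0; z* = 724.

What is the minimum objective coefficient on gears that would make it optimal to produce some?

Both coolant and steel are binding at x*.
The binding rows give the dual system: 1·y_coolant + 6·y_steel = 32 and 4·y_coolant + 1·y_steel = 13.
→ y_coolant = 2 and y_steel = 5.
gears enters the basis when its profit ≥ yᵀa₃ = 2·4 + 5·2 = 18.

18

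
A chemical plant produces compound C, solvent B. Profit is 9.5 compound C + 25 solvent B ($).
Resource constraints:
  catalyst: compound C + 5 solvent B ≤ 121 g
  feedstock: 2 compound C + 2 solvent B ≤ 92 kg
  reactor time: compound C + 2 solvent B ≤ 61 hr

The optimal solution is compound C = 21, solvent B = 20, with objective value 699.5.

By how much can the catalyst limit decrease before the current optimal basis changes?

15

Binding constraints: catalyst, reactor time. The basis is B = [[1,5],[1,2]] with det -3.
Per unit decrease in catalyst, x* moves by d = (0.6667, -0.3333).
The basis stays optimal until feedstock becomes binding; allowable decrease = 15 g.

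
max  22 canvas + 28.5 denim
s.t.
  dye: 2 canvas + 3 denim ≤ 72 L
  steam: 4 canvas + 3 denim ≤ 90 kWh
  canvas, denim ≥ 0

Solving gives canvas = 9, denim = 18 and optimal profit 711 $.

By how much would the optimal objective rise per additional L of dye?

Check each constraint at x*: dye 72/72 (tight); steam 90/90 (tight).
Dual feasibility on the basic columns requires 2·y_dye + 4·y_steam = 22, 3·y_dye + 3·y_steam = 28.5.
→ y_dye = 8 and y_steam = 1.5.
Shadow price of dye = 8.

8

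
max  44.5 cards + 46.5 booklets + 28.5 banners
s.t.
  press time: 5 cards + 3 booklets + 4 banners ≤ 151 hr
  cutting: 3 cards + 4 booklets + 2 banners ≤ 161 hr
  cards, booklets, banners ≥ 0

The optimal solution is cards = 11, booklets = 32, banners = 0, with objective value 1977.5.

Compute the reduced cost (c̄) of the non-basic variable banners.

At the optimum: press time uses 151 of 151 (binding); cutting uses 161 of 161 (binding).
Dual feasibility on the basic columns requires 5·y_press time + 3·y_cutting = 44.5, 3·y_press time + 4·y_cutting = 46.5.
→ y_press time = 3.5 and y_cutting = 9.
Reduced cost of banners: c₃ − yᵀa₃ = 28.5 − (3.5·4 + 9·2) = 28.5 − 32 = -3.5.

-3.5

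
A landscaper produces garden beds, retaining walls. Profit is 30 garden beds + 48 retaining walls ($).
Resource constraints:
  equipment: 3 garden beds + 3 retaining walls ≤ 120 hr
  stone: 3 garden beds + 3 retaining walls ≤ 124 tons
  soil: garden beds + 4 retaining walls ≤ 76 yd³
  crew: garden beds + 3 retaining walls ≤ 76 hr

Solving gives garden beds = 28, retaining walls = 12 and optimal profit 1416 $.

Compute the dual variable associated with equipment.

8

Check each constraint at x*: equipment 120/120 (tight); stone 120/124 (slack 4); soil 76/76 (tight); crew 64/76 (slack 12).
By complementary slackness, y = 0 for the non-binding constraints.
Dual feasibility on the basic columns requires 3·y_equipment + 1·y_soil = 30, 3·y_equipment + 4·y_soil = 48.
Solving: y_equipment = 8, y_soil = 6.
Shadow price of equipment = 8.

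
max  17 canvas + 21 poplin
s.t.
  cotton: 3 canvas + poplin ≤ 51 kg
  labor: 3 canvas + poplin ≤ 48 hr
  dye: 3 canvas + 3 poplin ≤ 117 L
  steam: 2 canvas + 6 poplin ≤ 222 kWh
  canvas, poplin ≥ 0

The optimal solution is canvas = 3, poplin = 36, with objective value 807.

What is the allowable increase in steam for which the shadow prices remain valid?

12

Binding constraints: dye, steam. The basis is B = [[3,3],[2,6]] with det 12.
Per unit increase in steam, x* moves by d = (-0.25, 0.25).
The basis stays optimal until canvas reaches 0; allowable increase = 12 kWh.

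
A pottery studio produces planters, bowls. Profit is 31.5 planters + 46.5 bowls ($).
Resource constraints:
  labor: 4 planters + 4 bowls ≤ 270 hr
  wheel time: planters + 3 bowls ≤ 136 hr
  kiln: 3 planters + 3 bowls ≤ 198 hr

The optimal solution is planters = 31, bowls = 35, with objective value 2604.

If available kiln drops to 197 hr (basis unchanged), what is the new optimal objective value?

2596

At the optimum: labor uses 264 of 270 (slack = 6); wheel time uses 136 of 136 (binding); kiln uses 198 of 198 (binding).
Slack constraints have shadow price 0 (complementary slackness).
From A_Bᵀ y = c: 1·y_wheel time + 3·y_kiln = 31.5; 3·y_wheel time + 3·y_kiln = 46.5.
→ y_wheel time = 7.5 and y_kiln = 8.
Δz = y_kiln·Δb = 8 × (-1) = -8, so new z* = 2604 − 8 = 2596.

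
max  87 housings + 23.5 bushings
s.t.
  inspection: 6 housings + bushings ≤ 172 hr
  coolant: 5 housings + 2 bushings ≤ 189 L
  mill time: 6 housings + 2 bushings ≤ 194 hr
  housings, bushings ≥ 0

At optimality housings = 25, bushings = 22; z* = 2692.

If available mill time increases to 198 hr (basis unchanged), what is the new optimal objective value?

Binding: inspection and mill time. Non-binding: coolant (20 unused).
Slack constraints have shadow price 0 (complementary slackness).
From A_Bᵀ y = c: 6·y_inspection + 6·y_mill time = 87; 1·y_inspection + 2·y_mill time = 23.5.
→ y_inspection = 5.5 and y_mill time = 9.
Δz = y_mill time·Δb = 9 × (4) = 36, so new z* = 2692 + 36 = 2728.

2728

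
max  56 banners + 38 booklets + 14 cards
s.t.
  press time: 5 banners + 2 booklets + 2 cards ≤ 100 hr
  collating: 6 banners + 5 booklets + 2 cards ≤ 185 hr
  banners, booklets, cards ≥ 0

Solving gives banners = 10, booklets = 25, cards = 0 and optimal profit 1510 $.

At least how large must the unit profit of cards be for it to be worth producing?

20

Check each constraint at x*: press time 100/100 (tight); collating 185/185 (tight).
The binding rows give the dual system: 5·y_press time + 6·y_collating = 56 and 2·y_press time + 5·y_collating = 38.
Solving: y_press time = 4, y_collating = 6.
cards enters the basis when its profit ≥ yᵀa₃ = 4·2 + 6·2 = 20.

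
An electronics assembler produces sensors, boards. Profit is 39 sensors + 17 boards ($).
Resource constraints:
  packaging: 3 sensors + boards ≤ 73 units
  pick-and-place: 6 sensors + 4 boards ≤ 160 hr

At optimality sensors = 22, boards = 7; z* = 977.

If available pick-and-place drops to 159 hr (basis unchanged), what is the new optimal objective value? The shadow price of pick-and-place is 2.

Δb = -1, so new z* = 977 + (2)·(-1) = 977 − 2 = 975.

975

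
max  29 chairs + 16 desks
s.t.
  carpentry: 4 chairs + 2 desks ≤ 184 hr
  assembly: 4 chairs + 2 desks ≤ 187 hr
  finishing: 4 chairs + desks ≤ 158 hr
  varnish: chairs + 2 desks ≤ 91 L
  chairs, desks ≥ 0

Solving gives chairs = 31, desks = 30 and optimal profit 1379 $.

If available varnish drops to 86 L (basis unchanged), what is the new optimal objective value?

1374

Binding: carpentry and varnish. Non-binding: assembly (3 unused), finishing (4 unused).
Since assembly, finishing are not tight, their duals are 0.
The binding rows give the dual system: 4·y_carpentry + 1·y_varnish = 29 and 2·y_carpentry + 2·y_varnish = 16.
This yields shadow prices y_carpentry = 7, y_varnish = 1.
Δz = y_varnish·Δb = 1 × (-5) = -5, so new z* = 1379 − 5 = 1374.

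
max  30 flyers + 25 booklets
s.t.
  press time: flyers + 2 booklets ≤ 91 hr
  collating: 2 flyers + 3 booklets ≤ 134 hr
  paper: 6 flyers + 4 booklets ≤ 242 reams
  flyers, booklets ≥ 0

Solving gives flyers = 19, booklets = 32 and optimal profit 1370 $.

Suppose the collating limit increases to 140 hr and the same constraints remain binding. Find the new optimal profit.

Check each constraint at x*: press time 83/91 (slack 8); collating 134/134 (tight); paper 242/242 (tight).
Since press time is not tight, its dual is 0.
Dual feasibility on the basic columns requires 2·y_collating + 6·y_paper = 30, 3·y_collating + 4·y_paper = 25.
→ y_collating = 3 and y_paper = 4.
Δz = y_collating·Δb = 3 × (6) = 18, so new z* = 1370 + 18 = 1388.

1388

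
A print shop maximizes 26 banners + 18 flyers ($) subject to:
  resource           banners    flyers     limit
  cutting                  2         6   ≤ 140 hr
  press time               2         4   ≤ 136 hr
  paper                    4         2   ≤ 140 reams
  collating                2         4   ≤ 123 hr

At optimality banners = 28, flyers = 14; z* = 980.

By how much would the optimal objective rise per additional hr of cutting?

1

At the optimum: cutting uses 140 of 140 (binding); press time uses 112 of 136 (slack = 24); paper uses 140 of 140 (binding); collating uses 112 of 123 (slack = 11).
Slack constraints have shadow price 0 (complementary slackness).
From A_Bᵀ y = c: 2·y_cutting + 4·y_paper = 26; 6·y_cutting + 2·y_paper = 18.
Solving: y_cutting = 1, y_paper = 6.
Shadow price of cutting = 1.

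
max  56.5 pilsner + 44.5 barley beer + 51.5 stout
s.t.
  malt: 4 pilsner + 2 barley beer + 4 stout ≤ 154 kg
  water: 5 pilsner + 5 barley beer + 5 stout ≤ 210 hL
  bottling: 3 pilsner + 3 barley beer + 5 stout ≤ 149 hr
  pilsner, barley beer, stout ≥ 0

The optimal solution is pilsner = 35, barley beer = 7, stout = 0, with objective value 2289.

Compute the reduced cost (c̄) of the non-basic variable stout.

-5

Check each constraint at x*: malt 154/154 (tight); water 210/210 (tight); bottling 126/149 (slack 23).
By complementary slackness, y = 0 for the non-binding constraint.
The binding rows give the dual system: 4·y_malt + 5·y_water = 56.5 and 2·y_malt + 5·y_water = 44.5.
This yields shadow prices y_malt = 6, y_water = 6.5.
Reduced cost of stout: c₃ − yᵀa₃ = 51.5 − (6·4 + 6.5·5) = 51.5 − 56.5 = -5.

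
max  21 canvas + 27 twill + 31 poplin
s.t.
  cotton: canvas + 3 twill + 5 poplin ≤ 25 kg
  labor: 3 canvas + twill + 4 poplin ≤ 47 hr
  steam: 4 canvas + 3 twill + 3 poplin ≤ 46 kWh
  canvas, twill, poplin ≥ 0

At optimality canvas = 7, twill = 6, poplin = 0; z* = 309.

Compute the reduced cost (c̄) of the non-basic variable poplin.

-6

Binding: cotton and steam. Non-binding: labor (20 unused).
By complementary slackness, y = 0 for the non-binding constraint.
The binding rows give the dual system: 1·y_cotton + 4·y_steam = 21 and 3·y_cotton + 3·y_steam = 27.
Solving: y_cotton = 5, y_steam = 4.
Reduced cost of poplin: c₃ − yᵀa₃ = 31 − (5·5 + 4·3) = 31 − 37 = -6.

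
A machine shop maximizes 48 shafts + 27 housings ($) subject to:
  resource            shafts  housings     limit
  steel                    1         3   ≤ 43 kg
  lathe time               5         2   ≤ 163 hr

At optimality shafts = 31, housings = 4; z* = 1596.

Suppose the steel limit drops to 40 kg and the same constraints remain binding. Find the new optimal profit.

Check each constraint at x*: steel 43/43 (tight); lathe time 163/163 (tight).
From A_Bᵀ y = c: 1·y_steel + 5·y_lathe time = 48; 3·y_steel + 2·y_lathe time = 27.
Solving: y_steel = 3, y_lathe time = 9.
Δz = y_steel·Δb = 3 × (-3) = -9, so new z* = 1596 − 9 = 1587.

1587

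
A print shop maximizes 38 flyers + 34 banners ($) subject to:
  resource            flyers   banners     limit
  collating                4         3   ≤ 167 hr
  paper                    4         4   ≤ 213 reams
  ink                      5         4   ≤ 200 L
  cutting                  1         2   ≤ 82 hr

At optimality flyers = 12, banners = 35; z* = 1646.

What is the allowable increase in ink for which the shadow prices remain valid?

16.8

Binding constraints: ink, cutting. The basis is B = [[5,4],[1,2]] with det 6.
Per unit increase in ink, x* moves by d = (0.3333, -0.1667).
The basis stays optimal until collating becomes binding; allowable increase = 16.8 L.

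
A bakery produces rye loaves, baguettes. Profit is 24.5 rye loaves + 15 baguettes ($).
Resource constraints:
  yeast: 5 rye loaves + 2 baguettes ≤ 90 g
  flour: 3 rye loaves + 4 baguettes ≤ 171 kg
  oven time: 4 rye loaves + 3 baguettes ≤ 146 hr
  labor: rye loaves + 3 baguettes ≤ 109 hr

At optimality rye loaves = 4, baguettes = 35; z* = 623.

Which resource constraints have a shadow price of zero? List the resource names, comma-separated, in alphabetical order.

yeast: 90/90 (binding)
flour: 152/171 (slack 19)
oven time: 121/146 (slack 25)
labor: 109/109 (binding)
By complementary slackness, a constraint with positive slack has shadow price 0 → flour, oven time.

flour, oven time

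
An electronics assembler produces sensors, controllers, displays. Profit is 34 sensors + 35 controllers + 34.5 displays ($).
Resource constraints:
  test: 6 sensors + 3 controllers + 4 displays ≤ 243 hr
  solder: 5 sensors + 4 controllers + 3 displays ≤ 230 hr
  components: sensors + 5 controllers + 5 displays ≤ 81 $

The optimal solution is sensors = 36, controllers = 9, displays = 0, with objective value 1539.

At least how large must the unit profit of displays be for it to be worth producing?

40

Check each constraint at x*: test 243/243 (tight); solder 216/230 (slack 14); components 81/81 (tight).
Slack constraints have shadow price 0 (complementary slackness).
The binding rows give the dual system: 6·y_test + 1·y_components = 34 and 3·y_test + 5·y_components = 35.
→ y_test = 5 and y_components = 4.
displays enters the basis when its profit ≥ yᵀa₃ = 5·4 + 4·5 = 40.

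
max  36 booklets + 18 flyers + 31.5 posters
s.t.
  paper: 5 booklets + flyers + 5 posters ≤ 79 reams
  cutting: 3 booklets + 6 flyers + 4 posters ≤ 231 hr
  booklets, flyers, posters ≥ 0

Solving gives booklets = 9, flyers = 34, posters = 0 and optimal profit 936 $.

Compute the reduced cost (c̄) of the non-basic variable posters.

At the optimum: paper uses 79 of 79 (binding); cutting uses 231 of 231 (binding).
The binding rows give the dual system: 5·y_paper + 3·y_cutting = 36 and 1·y_paper + 6·y_cutting = 18.
→ y_paper = 6 and y_cutting = 2.
Reduced cost of posters: c₃ − yᵀa₃ = 31.5 − (6·5 + 2·4) = 31.5 − 38 = -6.5.

-6.5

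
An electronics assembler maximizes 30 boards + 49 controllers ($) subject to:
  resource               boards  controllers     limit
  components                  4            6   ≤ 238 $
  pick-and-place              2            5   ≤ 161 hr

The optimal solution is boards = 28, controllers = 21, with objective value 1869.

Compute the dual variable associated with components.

6.5

Both components and pick-and-place are binding at x*.
From A_Bᵀ y = c: 4·y_components + 2·y_pick-and-place = 30; 6·y_components + 5·y_pick-and-place = 49.
Solving: y_components = 6.5, y_pick-and-place = 2.
Shadow price of components = 6.5.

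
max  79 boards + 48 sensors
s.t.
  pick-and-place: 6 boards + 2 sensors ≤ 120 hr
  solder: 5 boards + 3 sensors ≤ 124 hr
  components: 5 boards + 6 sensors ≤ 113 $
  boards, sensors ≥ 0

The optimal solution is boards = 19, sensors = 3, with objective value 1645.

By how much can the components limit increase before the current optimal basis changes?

65

Binding constraints: pick-and-place, components. The basis is B = [[6,2],[5,6]] with det 26.
Per unit increase in components, x* moves by d = (-0.0769, 0.2308).
The basis stays optimal until solder becomes binding; allowable increase = 65 $.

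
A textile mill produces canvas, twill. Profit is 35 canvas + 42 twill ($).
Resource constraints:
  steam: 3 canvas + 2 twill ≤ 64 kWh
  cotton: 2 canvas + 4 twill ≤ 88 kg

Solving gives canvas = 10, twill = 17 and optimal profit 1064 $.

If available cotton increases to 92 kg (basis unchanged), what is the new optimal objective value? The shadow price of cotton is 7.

1092

Δb = 4, so new z* = 1064 + (7)·(4) = 1064 + 28 = 1092.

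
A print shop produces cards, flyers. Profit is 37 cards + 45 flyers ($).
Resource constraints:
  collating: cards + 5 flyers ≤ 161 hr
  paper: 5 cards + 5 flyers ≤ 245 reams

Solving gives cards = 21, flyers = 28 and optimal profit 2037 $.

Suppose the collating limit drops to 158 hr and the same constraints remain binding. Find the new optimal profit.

At the optimum: collating uses 161 of 161 (binding); paper uses 245 of 245 (binding).
From A_Bᵀ y = c: 1·y_collating + 5·y_paper = 37; 5·y_collating + 5·y_paper = 45.
Solving: y_collating = 2, y_paper = 7.
Δz = y_collating·Δb = 2 × (-3) = -6, so new z* = 2037 − 6 = 2031.

2031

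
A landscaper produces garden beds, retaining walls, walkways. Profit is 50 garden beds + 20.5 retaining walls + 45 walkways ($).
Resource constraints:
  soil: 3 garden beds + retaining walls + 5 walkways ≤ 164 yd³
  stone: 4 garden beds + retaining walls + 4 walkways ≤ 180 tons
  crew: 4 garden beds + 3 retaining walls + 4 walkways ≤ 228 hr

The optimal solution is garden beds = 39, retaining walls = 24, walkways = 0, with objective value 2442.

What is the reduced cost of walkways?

Check each constraint at x*: soil 141/164 (slack 23); stone 180/180 (tight); crew 228/228 (tight).
Slack constraints have shadow price 0 (complementary slackness).
The binding rows give the dual system: 4·y_stone + 4·y_crew = 50 and 1·y_stone + 3·y_crew = 20.5.
Solving: y_stone = 8.5, y_crew = 4.
Reduced cost of walkways: c₃ − yᵀa₃ = 45 − (8.5·4 + 4·4) = 45 − 50 = -5.

-5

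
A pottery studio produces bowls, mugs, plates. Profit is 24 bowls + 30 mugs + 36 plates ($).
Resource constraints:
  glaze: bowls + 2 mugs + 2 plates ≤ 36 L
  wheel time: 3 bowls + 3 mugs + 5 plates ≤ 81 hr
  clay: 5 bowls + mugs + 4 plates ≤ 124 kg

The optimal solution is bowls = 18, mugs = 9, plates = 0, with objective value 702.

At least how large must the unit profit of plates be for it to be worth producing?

42

Check each constraint at x*: glaze 36/36 (tight); wheel time 81/81 (tight); clay 99/124 (slack 25).
By complementary slackness, y = 0 for the non-binding constraint.
The binding rows give the dual system: 1·y_glaze + 3·y_wheel time = 24 and 2·y_glaze + 3·y_wheel time = 30.
→ y_glaze = 6 and y_wheel time = 6.
plates enters the basis when its profit ≥ yᵀa₃ = 6·2 + 6·5 = 42.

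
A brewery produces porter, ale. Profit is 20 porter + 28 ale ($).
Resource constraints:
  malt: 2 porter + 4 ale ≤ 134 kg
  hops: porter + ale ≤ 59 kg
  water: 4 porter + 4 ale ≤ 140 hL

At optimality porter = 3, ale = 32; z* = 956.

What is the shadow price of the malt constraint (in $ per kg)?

4

Check each constraint at x*: malt 134/134 (tight); hops 35/59 (slack 24); water 140/140 (tight).
Since hops is not tight, its dual is 0.
The binding rows give the dual system: 2·y_malt + 4·y_water = 20 and 4·y_malt + 4·y_water = 28.
This yields shadow prices y_malt = 4, y_water = 3.
Shadow price of malt = 4.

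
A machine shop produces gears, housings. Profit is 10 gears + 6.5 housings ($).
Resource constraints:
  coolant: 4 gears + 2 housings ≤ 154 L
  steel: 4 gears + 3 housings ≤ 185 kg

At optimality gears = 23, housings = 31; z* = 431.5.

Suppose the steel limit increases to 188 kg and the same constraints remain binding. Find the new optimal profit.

Check each constraint at x*: coolant 154/154 (tight); steel 185/185 (tight).
From A_Bᵀ y = c: 4·y_coolant + 4·y_steel = 10; 2·y_coolant + 3·y_steel = 6.5.
→ y_coolant = 1 and y_steel = 1.5.
Δz = y_steel·Δb = 1.5 × (3) = 4.5, so new z* = 431.5 + 4.5 = 436.

436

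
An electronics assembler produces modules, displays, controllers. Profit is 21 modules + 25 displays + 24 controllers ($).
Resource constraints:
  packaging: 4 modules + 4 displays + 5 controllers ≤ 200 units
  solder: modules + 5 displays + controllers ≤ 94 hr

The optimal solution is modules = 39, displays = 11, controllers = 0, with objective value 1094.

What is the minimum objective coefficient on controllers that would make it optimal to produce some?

26

Check each constraint at x*: packaging 200/200 (tight); solder 94/94 (tight).
From A_Bᵀ y = c: 4·y_packaging + 1·y_solder = 21; 4·y_packaging + 5·y_solder = 25.
Solving: y_packaging = 5, y_solder = 1.
controllers enters the basis when its profit ≥ yᵀa₃ = 5·5 + 1·1 = 26.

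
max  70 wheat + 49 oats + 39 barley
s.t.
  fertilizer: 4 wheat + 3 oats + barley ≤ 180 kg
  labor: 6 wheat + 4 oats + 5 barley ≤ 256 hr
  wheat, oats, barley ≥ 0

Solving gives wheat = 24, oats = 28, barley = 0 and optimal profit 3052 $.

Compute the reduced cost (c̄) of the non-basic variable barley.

At the optimum: fertilizer uses 180 of 180 (binding); labor uses 256 of 256 (binding).
Dual feasibility on the basic columns requires 4·y_fertilizer + 6·y_labor = 70, 3·y_fertilizer + 4·y_labor = 49.
Solving: y_fertilizer = 7, y_labor = 7.
Reduced cost of barley: c₃ − yᵀa₃ = 39 − (7·1 + 7·5) = 39 − 42 = -3.

-3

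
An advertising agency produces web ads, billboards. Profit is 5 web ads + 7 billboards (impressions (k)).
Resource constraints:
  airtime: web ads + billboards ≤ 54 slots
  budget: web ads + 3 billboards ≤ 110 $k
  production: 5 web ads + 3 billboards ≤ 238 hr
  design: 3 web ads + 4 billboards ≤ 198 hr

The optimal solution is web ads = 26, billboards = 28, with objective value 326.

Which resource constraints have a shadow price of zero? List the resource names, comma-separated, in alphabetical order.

design, production

airtime: 54/54 (binding)
budget: 110/110 (binding)
production: 214/238 (slack 24)
design: 190/198 (slack 8)
By complementary slackness, a constraint with positive slack has shadow price 0 → design, production.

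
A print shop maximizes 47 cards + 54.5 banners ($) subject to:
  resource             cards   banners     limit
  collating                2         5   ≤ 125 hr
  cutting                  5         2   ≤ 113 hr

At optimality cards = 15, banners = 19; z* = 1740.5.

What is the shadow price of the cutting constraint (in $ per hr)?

Check each constraint at x*: collating 125/125 (tight); cutting 113/113 (tight).
From A_Bᵀ y = c: 2·y_collating + 5·y_cutting = 47; 5·y_collating + 2·y_cutting = 54.5.
→ y_collating = 8.5 and y_cutting = 6.
Shadow price of cutting = 6.

6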